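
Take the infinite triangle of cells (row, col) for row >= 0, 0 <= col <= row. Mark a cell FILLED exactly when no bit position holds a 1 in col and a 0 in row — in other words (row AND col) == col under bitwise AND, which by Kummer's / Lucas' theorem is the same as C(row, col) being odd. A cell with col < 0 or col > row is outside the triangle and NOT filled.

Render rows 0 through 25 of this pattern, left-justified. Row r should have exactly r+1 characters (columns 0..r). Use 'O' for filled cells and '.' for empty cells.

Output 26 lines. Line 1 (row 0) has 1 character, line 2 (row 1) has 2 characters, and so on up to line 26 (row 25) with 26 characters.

Answer: O
OO
O.O
OOOO
O...O
OO..OO
O.O.O.O
OOOOOOOO
O.......O
OO......OO
O.O.....O.O
OOOO....OOOO
O...O...O...O
OO..OO..OO..OO
O.O.O.O.O.O.O.O
OOOOOOOOOOOOOOOO
O...............O
OO..............OO
O.O.............O.O
OOOO............OOOO
O...O...........O...O
OO..OO..........OO..OO
O.O.O.O.........O.O.O.O
OOOOOOOO........OOOOOOOO
O.......O.......O.......O
OO......OO......OO......OO

Derivation:
r0=0: O
r1=1: OO
r2=10: O.O
r3=11: OOOO
r4=100: O...O
r5=101: OO..OO
r6=110: O.O.O.O
r7=111: OOOOOOOO
r8=1000: O.......O
r9=1001: OO......OO
r10=1010: O.O.....O.O
r11=1011: OOOO....OOOO
r12=1100: O...O...O...O
r13=1101: OO..OO..OO..OO
r14=1110: O.O.O.O.O.O.O.O
r15=1111: OOOOOOOOOOOOOOOO
r16=10000: O...............O
r17=10001: OO..............OO
r18=10010: O.O.............O.O
r19=10011: OOOO............OOOO
r20=10100: O...O...........O...O
r21=10101: OO..OO..........OO..OO
r22=10110: O.O.O.O.........O.O.O.O
r23=10111: OOOOOOOO........OOOOOOOO
r24=11000: O.......O.......O.......O
r25=11001: OO......OO......OO......OO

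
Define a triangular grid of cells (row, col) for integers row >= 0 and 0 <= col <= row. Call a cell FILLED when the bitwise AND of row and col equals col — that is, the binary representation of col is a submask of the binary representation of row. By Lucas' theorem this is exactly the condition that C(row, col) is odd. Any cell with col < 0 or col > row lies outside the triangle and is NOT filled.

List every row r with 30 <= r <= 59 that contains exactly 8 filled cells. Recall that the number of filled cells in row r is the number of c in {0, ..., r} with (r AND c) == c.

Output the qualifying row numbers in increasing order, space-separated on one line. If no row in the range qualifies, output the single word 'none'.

Answer: 35 37 38 41 42 44 49 50 52 56

Derivation:
Row r has 2^popcount(r) filled cells, so we need popcount(r) = log2(8) = 3.
Scan r = 30..59 and keep those with exactly 3 one-bits:
r=30=11110 popcount=4 -> skip
r=31=11111 popcount=5 -> skip
r=32=100000 popcount=1 -> skip
r=33=100001 popcount=2 -> skip
r=34=100010 popcount=2 -> skip
r=35=100011 popcount=3 -> KEEP
r=36=100100 popcount=2 -> skip
r=37=100101 popcount=3 -> KEEP
r=38=100110 popcount=3 -> KEEP
r=39=100111 popcount=4 -> skip
r=40=101000 popcount=2 -> skip
r=41=101001 popcount=3 -> KEEP
r=42=101010 popcount=3 -> KEEP
r=43=101011 popcount=4 -> skip
r=44=101100 popcount=3 -> KEEP
r=45=101101 popcount=4 -> skip
r=46=101110 popcount=4 -> skip
r=47=101111 popcount=5 -> skip
r=48=110000 popcount=2 -> skip
r=49=110001 popcount=3 -> KEEP
r=50=110010 popcount=3 -> KEEP
r=51=110011 popcount=4 -> skip
r=52=110100 popcount=3 -> KEEP
r=53=110101 popcount=4 -> skip
r=54=110110 popcount=4 -> skip
r=55=110111 popcount=5 -> skip
r=56=111000 popcount=3 -> KEEP
r=57=111001 popcount=4 -> skip
r=58=111010 popcount=4 -> skip
r=59=111011 popcount=5 -> skip
Kept rows: 35 37 38 41 42 44 49 50 52 56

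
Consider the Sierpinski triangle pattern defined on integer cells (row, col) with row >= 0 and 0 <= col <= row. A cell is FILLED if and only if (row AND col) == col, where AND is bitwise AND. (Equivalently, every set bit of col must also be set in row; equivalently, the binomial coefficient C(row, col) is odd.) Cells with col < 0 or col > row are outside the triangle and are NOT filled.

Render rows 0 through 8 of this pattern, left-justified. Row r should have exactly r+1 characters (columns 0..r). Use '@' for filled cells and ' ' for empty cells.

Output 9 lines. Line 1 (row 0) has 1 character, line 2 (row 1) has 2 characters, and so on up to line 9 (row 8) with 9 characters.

Answer: @
@@
@ @
@@@@
@   @
@@  @@
@ @ @ @
@@@@@@@@
@       @

Derivation:
r0=0: @
r1=1: @@
r2=10: @ @
r3=11: @@@@
r4=100: @   @
r5=101: @@  @@
r6=110: @ @ @ @
r7=111: @@@@@@@@
r8=1000: @       @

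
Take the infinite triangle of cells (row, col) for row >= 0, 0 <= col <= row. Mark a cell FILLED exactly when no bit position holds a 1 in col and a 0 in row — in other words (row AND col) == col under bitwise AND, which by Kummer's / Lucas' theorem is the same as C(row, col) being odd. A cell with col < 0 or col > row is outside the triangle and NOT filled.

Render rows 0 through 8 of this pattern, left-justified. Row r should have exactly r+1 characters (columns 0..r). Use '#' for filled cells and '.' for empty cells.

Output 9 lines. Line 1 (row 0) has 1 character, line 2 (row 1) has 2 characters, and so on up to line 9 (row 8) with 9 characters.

r0=0: #
r1=1: ##
r2=10: #.#
r3=11: ####
r4=100: #...#
r5=101: ##..##
r6=110: #.#.#.#
r7=111: ########
r8=1000: #.......#

Answer: #
##
#.#
####
#...#
##..##
#.#.#.#
########
#.......#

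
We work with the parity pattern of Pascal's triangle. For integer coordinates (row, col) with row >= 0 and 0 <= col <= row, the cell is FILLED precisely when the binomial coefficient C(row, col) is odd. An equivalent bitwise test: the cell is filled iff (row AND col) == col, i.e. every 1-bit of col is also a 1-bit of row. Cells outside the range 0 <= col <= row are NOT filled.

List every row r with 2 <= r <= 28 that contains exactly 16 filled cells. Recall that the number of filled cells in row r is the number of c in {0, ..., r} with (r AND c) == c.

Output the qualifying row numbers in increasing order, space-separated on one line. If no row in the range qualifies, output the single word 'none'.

Answer: 15 23 27

Derivation:
Row r has 2^popcount(r) filled cells, so we need popcount(r) = log2(16) = 4.
Scan r = 2..28 and keep those with exactly 4 one-bits:
r=2=10 popcount=1 -> skip
r=3=11 popcount=2 -> skip
r=4=100 popcount=1 -> skip
r=5=101 popcount=2 -> skip
r=6=110 popcount=2 -> skip
r=7=111 popcount=3 -> skip
r=8=1000 popcount=1 -> skip
r=9=1001 popcount=2 -> skip
r=10=1010 popcount=2 -> skip
r=11=1011 popcount=3 -> skip
r=12=1100 popcount=2 -> skip
r=13=1101 popcount=3 -> skip
r=14=1110 popcount=3 -> skip
r=15=1111 popcount=4 -> KEEP
r=16=10000 popcount=1 -> skip
r=17=10001 popcount=2 -> skip
r=18=10010 popcount=2 -> skip
r=19=10011 popcount=3 -> skip
r=20=10100 popcount=2 -> skip
r=21=10101 popcount=3 -> skip
r=22=10110 popcount=3 -> skip
r=23=10111 popcount=4 -> KEEP
r=24=11000 popcount=2 -> skip
r=25=11001 popcount=3 -> skip
r=26=11010 popcount=3 -> skip
r=27=11011 popcount=4 -> KEEP
r=28=11100 popcount=3 -> skip
Kept rows: 15 23 27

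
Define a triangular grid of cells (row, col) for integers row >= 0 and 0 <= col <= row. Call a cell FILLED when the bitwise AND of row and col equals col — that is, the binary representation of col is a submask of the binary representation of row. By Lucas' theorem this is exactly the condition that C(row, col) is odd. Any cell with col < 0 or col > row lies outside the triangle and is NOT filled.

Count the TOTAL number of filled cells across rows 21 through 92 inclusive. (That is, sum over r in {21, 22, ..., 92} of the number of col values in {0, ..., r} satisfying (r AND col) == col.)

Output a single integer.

Answer: 984

Derivation:
r21=10101 pc3: +8 =8
r22=10110 pc3: +8 =16
r23=10111 pc4: +16 =32
r24=11000 pc2: +4 =36
r25=11001 pc3: +8 =44
r26=11010 pc3: +8 =52
r27=11011 pc4: +16 =68
r28=11100 pc3: +8 =76
r29=11101 pc4: +16 =92
r30=11110 pc4: +16 =108
r31=11111 pc5: +32 =140
r32=100000 pc1: +2 =142
r33=100001 pc2: +4 =146
r34=100010 pc2: +4 =150
r35=100011 pc3: +8 =158
r36=100100 pc2: +4 =162
r37=100101 pc3: +8 =170
r38=100110 pc3: +8 =178
r39=100111 pc4: +16 =194
r40=101000 pc2: +4 =198
r41=101001 pc3: +8 =206
r42=101010 pc3: +8 =214
r43=101011 pc4: +16 =230
r44=101100 pc3: +8 =238
r45=101101 pc4: +16 =254
r46=101110 pc4: +16 =270
r47=101111 pc5: +32 =302
r48=110000 pc2: +4 =306
r49=110001 pc3: +8 =314
r50=110010 pc3: +8 =322
r51=110011 pc4: +16 =338
r52=110100 pc3: +8 =346
r53=110101 pc4: +16 =362
r54=110110 pc4: +16 =378
r55=110111 pc5: +32 =410
r56=111000 pc3: +8 =418
r57=111001 pc4: +16 =434
r58=111010 pc4: +16 =450
r59=111011 pc5: +32 =482
r60=111100 pc4: +16 =498
r61=111101 pc5: +32 =530
r62=111110 pc5: +32 =562
r63=111111 pc6: +64 =626
r64=1000000 pc1: +2 =628
r65=1000001 pc2: +4 =632
r66=1000010 pc2: +4 =636
r67=1000011 pc3: +8 =644
r68=1000100 pc2: +4 =648
r69=1000101 pc3: +8 =656
r70=1000110 pc3: +8 =664
r71=1000111 pc4: +16 =680
r72=1001000 pc2: +4 =684
r73=1001001 pc3: +8 =692
r74=1001010 pc3: +8 =700
r75=1001011 pc4: +16 =716
r76=1001100 pc3: +8 =724
r77=1001101 pc4: +16 =740
r78=1001110 pc4: +16 =756
r79=1001111 pc5: +32 =788
r80=1010000 pc2: +4 =792
r81=1010001 pc3: +8 =800
r82=1010010 pc3: +8 =808
r83=1010011 pc4: +16 =824
r84=1010100 pc3: +8 =832
r85=1010101 pc4: +16 =848
r86=1010110 pc4: +16 =864
r87=1010111 pc5: +32 =896
r88=1011000 pc3: +8 =904
r89=1011001 pc4: +16 =920
r90=1011010 pc4: +16 =936
r91=1011011 pc5: +32 =968
r92=1011100 pc4: +16 =984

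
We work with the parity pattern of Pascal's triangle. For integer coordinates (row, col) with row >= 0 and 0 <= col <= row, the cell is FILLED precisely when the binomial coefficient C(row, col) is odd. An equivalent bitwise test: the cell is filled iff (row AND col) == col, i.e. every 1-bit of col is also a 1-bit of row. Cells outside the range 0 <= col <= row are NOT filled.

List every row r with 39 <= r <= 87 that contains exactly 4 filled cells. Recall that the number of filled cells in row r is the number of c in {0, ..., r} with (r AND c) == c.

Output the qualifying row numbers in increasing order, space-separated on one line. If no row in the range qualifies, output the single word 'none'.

Answer: 40 48 65 66 68 72 80

Derivation:
Row r has 2^popcount(r) filled cells, so we need popcount(r) = log2(4) = 2.
Scan r = 39..87 and keep those with exactly 2 one-bits:
r=39=100111 popcount=4 -> skip
r=40=101000 popcount=2 -> KEEP
r=41=101001 popcount=3 -> skip
r=42=101010 popcount=3 -> skip
r=43=101011 popcount=4 -> skip
r=44=101100 popcount=3 -> skip
r=45=101101 popcount=4 -> skip
r=46=101110 popcount=4 -> skip
r=47=101111 popcount=5 -> skip
r=48=110000 popcount=2 -> KEEP
r=49=110001 popcount=3 -> skip
r=50=110010 popcount=3 -> skip
r=51=110011 popcount=4 -> skip
r=52=110100 popcount=3 -> skip
r=53=110101 popcount=4 -> skip
r=54=110110 popcount=4 -> skip
r=55=110111 popcount=5 -> skip
r=56=111000 popcount=3 -> skip
r=57=111001 popcount=4 -> skip
r=58=111010 popcount=4 -> skip
r=59=111011 popcount=5 -> skip
r=60=111100 popcount=4 -> skip
r=61=111101 popcount=5 -> skip
r=62=111110 popcount=5 -> skip
r=63=111111 popcount=6 -> skip
r=64=1000000 popcount=1 -> skip
r=65=1000001 popcount=2 -> KEEP
r=66=1000010 popcount=2 -> KEEP
r=67=1000011 popcount=3 -> skip
r=68=1000100 popcount=2 -> KEEP
r=69=1000101 popcount=3 -> skip
r=70=1000110 popcount=3 -> skip
r=71=1000111 popcount=4 -> skip
r=72=1001000 popcount=2 -> KEEP
r=73=1001001 popcount=3 -> skip
r=74=1001010 popcount=3 -> skip
r=75=1001011 popcount=4 -> skip
r=76=1001100 popcount=3 -> skip
r=77=1001101 popcount=4 -> skip
r=78=1001110 popcount=4 -> skip
r=79=1001111 popcount=5 -> skip
r=80=1010000 popcount=2 -> KEEP
r=81=1010001 popcount=3 -> skip
r=82=1010010 popcount=3 -> skip
r=83=1010011 popcount=4 -> skip
r=84=1010100 popcount=3 -> skip
r=85=1010101 popcount=4 -> skip
r=86=1010110 popcount=4 -> skip
r=87=1010111 popcount=5 -> skip
Kept rows: 40 48 65 66 68 72 80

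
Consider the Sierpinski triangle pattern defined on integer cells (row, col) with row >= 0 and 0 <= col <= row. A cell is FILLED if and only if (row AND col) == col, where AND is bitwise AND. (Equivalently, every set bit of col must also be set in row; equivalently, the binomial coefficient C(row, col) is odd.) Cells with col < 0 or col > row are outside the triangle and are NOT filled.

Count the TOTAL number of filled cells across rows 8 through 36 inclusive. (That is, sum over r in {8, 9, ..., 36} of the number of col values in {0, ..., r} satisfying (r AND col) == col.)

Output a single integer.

r8=1000 pc1: +2 =2
r9=1001 pc2: +4 =6
r10=1010 pc2: +4 =10
r11=1011 pc3: +8 =18
r12=1100 pc2: +4 =22
r13=1101 pc3: +8 =30
r14=1110 pc3: +8 =38
r15=1111 pc4: +16 =54
r16=10000 pc1: +2 =56
r17=10001 pc2: +4 =60
r18=10010 pc2: +4 =64
r19=10011 pc3: +8 =72
r20=10100 pc2: +4 =76
r21=10101 pc3: +8 =84
r22=10110 pc3: +8 =92
r23=10111 pc4: +16 =108
r24=11000 pc2: +4 =112
r25=11001 pc3: +8 =120
r26=11010 pc3: +8 =128
r27=11011 pc4: +16 =144
r28=11100 pc3: +8 =152
r29=11101 pc4: +16 =168
r30=11110 pc4: +16 =184
r31=11111 pc5: +32 =216
r32=100000 pc1: +2 =218
r33=100001 pc2: +4 =222
r34=100010 pc2: +4 =226
r35=100011 pc3: +8 =234
r36=100100 pc2: +4 =238

Answer: 238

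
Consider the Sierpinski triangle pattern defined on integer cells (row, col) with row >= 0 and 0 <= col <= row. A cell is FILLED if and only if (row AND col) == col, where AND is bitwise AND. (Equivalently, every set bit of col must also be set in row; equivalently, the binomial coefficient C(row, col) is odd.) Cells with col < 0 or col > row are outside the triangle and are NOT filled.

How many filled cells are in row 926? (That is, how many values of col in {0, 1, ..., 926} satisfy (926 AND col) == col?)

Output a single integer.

926 in binary = 1110011110
popcount(926) = number of 1-bits in 1110011110 = 7
A col c satisfies (926 AND c) == c iff every set bit of c is also set in 926; each of the 7 set bits of 926 can independently be on or off in c.
count = 2^7 = 128

Answer: 128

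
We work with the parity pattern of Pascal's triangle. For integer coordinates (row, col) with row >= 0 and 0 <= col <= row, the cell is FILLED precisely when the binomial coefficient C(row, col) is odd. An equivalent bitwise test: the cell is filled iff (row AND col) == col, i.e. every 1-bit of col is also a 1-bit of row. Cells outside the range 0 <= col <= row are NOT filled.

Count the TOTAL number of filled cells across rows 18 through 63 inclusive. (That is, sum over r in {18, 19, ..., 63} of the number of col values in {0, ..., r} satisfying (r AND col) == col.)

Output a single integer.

Answer: 642

Derivation:
r18=10010 pc2: +4 =4
r19=10011 pc3: +8 =12
r20=10100 pc2: +4 =16
r21=10101 pc3: +8 =24
r22=10110 pc3: +8 =32
r23=10111 pc4: +16 =48
r24=11000 pc2: +4 =52
r25=11001 pc3: +8 =60
r26=11010 pc3: +8 =68
r27=11011 pc4: +16 =84
r28=11100 pc3: +8 =92
r29=11101 pc4: +16 =108
r30=11110 pc4: +16 =124
r31=11111 pc5: +32 =156
r32=100000 pc1: +2 =158
r33=100001 pc2: +4 =162
r34=100010 pc2: +4 =166
r35=100011 pc3: +8 =174
r36=100100 pc2: +4 =178
r37=100101 pc3: +8 =186
r38=100110 pc3: +8 =194
r39=100111 pc4: +16 =210
r40=101000 pc2: +4 =214
r41=101001 pc3: +8 =222
r42=101010 pc3: +8 =230
r43=101011 pc4: +16 =246
r44=101100 pc3: +8 =254
r45=101101 pc4: +16 =270
r46=101110 pc4: +16 =286
r47=101111 pc5: +32 =318
r48=110000 pc2: +4 =322
r49=110001 pc3: +8 =330
r50=110010 pc3: +8 =338
r51=110011 pc4: +16 =354
r52=110100 pc3: +8 =362
r53=110101 pc4: +16 =378
r54=110110 pc4: +16 =394
r55=110111 pc5: +32 =426
r56=111000 pc3: +8 =434
r57=111001 pc4: +16 =450
r58=111010 pc4: +16 =466
r59=111011 pc5: +32 =498
r60=111100 pc4: +16 =514
r61=111101 pc5: +32 =546
r62=111110 pc5: +32 =578
r63=111111 pc6: +64 =642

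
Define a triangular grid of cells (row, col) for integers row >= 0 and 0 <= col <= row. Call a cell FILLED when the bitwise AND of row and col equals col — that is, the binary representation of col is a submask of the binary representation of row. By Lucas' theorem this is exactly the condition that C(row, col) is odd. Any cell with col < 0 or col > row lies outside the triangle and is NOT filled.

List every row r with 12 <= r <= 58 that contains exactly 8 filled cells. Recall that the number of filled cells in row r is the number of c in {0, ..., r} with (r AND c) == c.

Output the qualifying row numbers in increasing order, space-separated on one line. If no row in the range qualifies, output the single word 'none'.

Row r has 2^popcount(r) filled cells, so we need popcount(r) = log2(8) = 3.
Scan r = 12..58 and keep those with exactly 3 one-bits:
r=12=1100 popcount=2 -> skip
r=13=1101 popcount=3 -> KEEP
r=14=1110 popcount=3 -> KEEP
r=15=1111 popcount=4 -> skip
r=16=10000 popcount=1 -> skip
r=17=10001 popcount=2 -> skip
r=18=10010 popcount=2 -> skip
r=19=10011 popcount=3 -> KEEP
r=20=10100 popcount=2 -> skip
r=21=10101 popcount=3 -> KEEP
r=22=10110 popcount=3 -> KEEP
r=23=10111 popcount=4 -> skip
r=24=11000 popcount=2 -> skip
r=25=11001 popcount=3 -> KEEP
r=26=11010 popcount=3 -> KEEP
r=27=11011 popcount=4 -> skip
r=28=11100 popcount=3 -> KEEP
r=29=11101 popcount=4 -> skip
r=30=11110 popcount=4 -> skip
r=31=11111 popcount=5 -> skip
r=32=100000 popcount=1 -> skip
r=33=100001 popcount=2 -> skip
r=34=100010 popcount=2 -> skip
r=35=100011 popcount=3 -> KEEP
r=36=100100 popcount=2 -> skip
r=37=100101 popcount=3 -> KEEP
r=38=100110 popcount=3 -> KEEP
r=39=100111 popcount=4 -> skip
r=40=101000 popcount=2 -> skip
r=41=101001 popcount=3 -> KEEP
r=42=101010 popcount=3 -> KEEP
r=43=101011 popcount=4 -> skip
r=44=101100 popcount=3 -> KEEP
r=45=101101 popcount=4 -> skip
r=46=101110 popcount=4 -> skip
r=47=101111 popcount=5 -> skip
r=48=110000 popcount=2 -> skip
r=49=110001 popcount=3 -> KEEP
r=50=110010 popcount=3 -> KEEP
r=51=110011 popcount=4 -> skip
r=52=110100 popcount=3 -> KEEP
r=53=110101 popcount=4 -> skip
r=54=110110 popcount=4 -> skip
r=55=110111 popcount=5 -> skip
r=56=111000 popcount=3 -> KEEP
r=57=111001 popcount=4 -> skip
r=58=111010 popcount=4 -> skip
Kept rows: 13 14 19 21 22 25 26 28 35 37 38 41 42 44 49 50 52 56

Answer: 13 14 19 21 22 25 26 28 35 37 38 41 42 44 49 50 52 56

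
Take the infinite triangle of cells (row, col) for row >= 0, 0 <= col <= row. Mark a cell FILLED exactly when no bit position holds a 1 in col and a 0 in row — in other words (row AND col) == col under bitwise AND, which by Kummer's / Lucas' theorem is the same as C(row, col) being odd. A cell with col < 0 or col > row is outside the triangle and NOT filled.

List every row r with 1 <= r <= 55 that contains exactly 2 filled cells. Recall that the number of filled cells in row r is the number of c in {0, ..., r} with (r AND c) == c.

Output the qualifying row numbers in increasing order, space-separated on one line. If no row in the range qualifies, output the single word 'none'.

Row r has 2^popcount(r) filled cells, so we need popcount(r) = log2(2) = 1.
Scan r = 1..55 and keep those with exactly 1 one-bits:
r=1=1 popcount=1 -> KEEP
r=2=10 popcount=1 -> KEEP
r=3=11 popcount=2 -> skip
r=4=100 popcount=1 -> KEEP
r=5=101 popcount=2 -> skip
r=6=110 popcount=2 -> skip
r=7=111 popcount=3 -> skip
r=8=1000 popcount=1 -> KEEP
r=9=1001 popcount=2 -> skip
r=10=1010 popcount=2 -> skip
r=11=1011 popcount=3 -> skip
r=12=1100 popcount=2 -> skip
r=13=1101 popcount=3 -> skip
r=14=1110 popcount=3 -> skip
r=15=1111 popcount=4 -> skip
r=16=10000 popcount=1 -> KEEP
r=17=10001 popcount=2 -> skip
r=18=10010 popcount=2 -> skip
r=19=10011 popcount=3 -> skip
r=20=10100 popcount=2 -> skip
r=21=10101 popcount=3 -> skip
r=22=10110 popcount=3 -> skip
r=23=10111 popcount=4 -> skip
r=24=11000 popcount=2 -> skip
r=25=11001 popcount=3 -> skip
r=26=11010 popcount=3 -> skip
r=27=11011 popcount=4 -> skip
r=28=11100 popcount=3 -> skip
r=29=11101 popcount=4 -> skip
r=30=11110 popcount=4 -> skip
r=31=11111 popcount=5 -> skip
r=32=100000 popcount=1 -> KEEP
r=33=100001 popcount=2 -> skip
r=34=100010 popcount=2 -> skip
r=35=100011 popcount=3 -> skip
r=36=100100 popcount=2 -> skip
r=37=100101 popcount=3 -> skip
r=38=100110 popcount=3 -> skip
r=39=100111 popcount=4 -> skip
r=40=101000 popcount=2 -> skip
r=41=101001 popcount=3 -> skip
r=42=101010 popcount=3 -> skip
r=43=101011 popcount=4 -> skip
r=44=101100 popcount=3 -> skip
r=45=101101 popcount=4 -> skip
r=46=101110 popcount=4 -> skip
r=47=101111 popcount=5 -> skip
r=48=110000 popcount=2 -> skip
r=49=110001 popcount=3 -> skip
r=50=110010 popcount=3 -> skip
r=51=110011 popcount=4 -> skip
r=52=110100 popcount=3 -> skip
r=53=110101 popcount=4 -> skip
r=54=110110 popcount=4 -> skip
r=55=110111 popcount=5 -> skip
Kept rows: 1 2 4 8 16 32

Answer: 1 2 4 8 16 32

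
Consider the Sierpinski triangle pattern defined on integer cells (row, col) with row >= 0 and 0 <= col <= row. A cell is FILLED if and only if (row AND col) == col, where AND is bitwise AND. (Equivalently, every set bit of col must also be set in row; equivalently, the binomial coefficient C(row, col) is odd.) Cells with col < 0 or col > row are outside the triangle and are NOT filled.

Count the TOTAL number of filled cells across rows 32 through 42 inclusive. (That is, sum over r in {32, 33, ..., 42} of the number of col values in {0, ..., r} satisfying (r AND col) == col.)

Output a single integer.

Answer: 74

Derivation:
r32=100000 pc1: +2 =2
r33=100001 pc2: +4 =6
r34=100010 pc2: +4 =10
r35=100011 pc3: +8 =18
r36=100100 pc2: +4 =22
r37=100101 pc3: +8 =30
r38=100110 pc3: +8 =38
r39=100111 pc4: +16 =54
r40=101000 pc2: +4 =58
r41=101001 pc3: +8 =66
r42=101010 pc3: +8 =74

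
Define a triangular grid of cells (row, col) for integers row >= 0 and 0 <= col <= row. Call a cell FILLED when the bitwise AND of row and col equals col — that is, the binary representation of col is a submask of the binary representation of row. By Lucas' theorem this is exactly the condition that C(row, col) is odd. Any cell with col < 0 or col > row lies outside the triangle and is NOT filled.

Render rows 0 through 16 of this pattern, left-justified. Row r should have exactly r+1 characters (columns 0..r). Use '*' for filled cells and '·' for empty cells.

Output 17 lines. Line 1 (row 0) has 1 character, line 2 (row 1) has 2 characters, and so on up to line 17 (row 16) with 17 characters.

Answer: *
**
*·*
****
*···*
**··**
*·*·*·*
********
*·······*
**······**
*·*·····*·*
****····****
*···*···*···*
**··**··**··**
*·*·*·*·*·*·*·*
****************
*···············*

Derivation:
r0=0: *
r1=1: **
r2=10: *·*
r3=11: ****
r4=100: *···*
r5=101: **··**
r6=110: *·*·*·*
r7=111: ********
r8=1000: *·······*
r9=1001: **······**
r10=1010: *·*·····*·*
r11=1011: ****····****
r12=1100: *···*···*···*
r13=1101: **··**··**··**
r14=1110: *·*·*·*·*·*·*·*
r15=1111: ****************
r16=10000: *···············*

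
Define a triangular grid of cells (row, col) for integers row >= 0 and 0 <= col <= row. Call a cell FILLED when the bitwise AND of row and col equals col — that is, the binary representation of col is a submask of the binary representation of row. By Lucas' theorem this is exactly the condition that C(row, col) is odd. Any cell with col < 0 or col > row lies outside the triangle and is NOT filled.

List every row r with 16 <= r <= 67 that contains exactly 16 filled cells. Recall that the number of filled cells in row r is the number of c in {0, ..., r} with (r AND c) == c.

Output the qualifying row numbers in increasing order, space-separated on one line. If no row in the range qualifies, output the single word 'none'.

Row r has 2^popcount(r) filled cells, so we need popcount(r) = log2(16) = 4.
Scan r = 16..67 and keep those with exactly 4 one-bits:
r=16=10000 popcount=1 -> skip
r=17=10001 popcount=2 -> skip
r=18=10010 popcount=2 -> skip
r=19=10011 popcount=3 -> skip
r=20=10100 popcount=2 -> skip
r=21=10101 popcount=3 -> skip
r=22=10110 popcount=3 -> skip
r=23=10111 popcount=4 -> KEEP
r=24=11000 popcount=2 -> skip
r=25=11001 popcount=3 -> skip
r=26=11010 popcount=3 -> skip
r=27=11011 popcount=4 -> KEEP
r=28=11100 popcount=3 -> skip
r=29=11101 popcount=4 -> KEEP
r=30=11110 popcount=4 -> KEEP
r=31=11111 popcount=5 -> skip
r=32=100000 popcount=1 -> skip
r=33=100001 popcount=2 -> skip
r=34=100010 popcount=2 -> skip
r=35=100011 popcount=3 -> skip
r=36=100100 popcount=2 -> skip
r=37=100101 popcount=3 -> skip
r=38=100110 popcount=3 -> skip
r=39=100111 popcount=4 -> KEEP
r=40=101000 popcount=2 -> skip
r=41=101001 popcount=3 -> skip
r=42=101010 popcount=3 -> skip
r=43=101011 popcount=4 -> KEEP
r=44=101100 popcount=3 -> skip
r=45=101101 popcount=4 -> KEEP
r=46=101110 popcount=4 -> KEEP
r=47=101111 popcount=5 -> skip
r=48=110000 popcount=2 -> skip
r=49=110001 popcount=3 -> skip
r=50=110010 popcount=3 -> skip
r=51=110011 popcount=4 -> KEEP
r=52=110100 popcount=3 -> skip
r=53=110101 popcount=4 -> KEEP
r=54=110110 popcount=4 -> KEEP
r=55=110111 popcount=5 -> skip
r=56=111000 popcount=3 -> skip
r=57=111001 popcount=4 -> KEEP
r=58=111010 popcount=4 -> KEEP
r=59=111011 popcount=5 -> skip
r=60=111100 popcount=4 -> KEEP
r=61=111101 popcount=5 -> skip
r=62=111110 popcount=5 -> skip
r=63=111111 popcount=6 -> skip
r=64=1000000 popcount=1 -> skip
r=65=1000001 popcount=2 -> skip
r=66=1000010 popcount=2 -> skip
r=67=1000011 popcount=3 -> skip
Kept rows: 23 27 29 30 39 43 45 46 51 53 54 57 58 60

Answer: 23 27 29 30 39 43 45 46 51 53 54 57 58 60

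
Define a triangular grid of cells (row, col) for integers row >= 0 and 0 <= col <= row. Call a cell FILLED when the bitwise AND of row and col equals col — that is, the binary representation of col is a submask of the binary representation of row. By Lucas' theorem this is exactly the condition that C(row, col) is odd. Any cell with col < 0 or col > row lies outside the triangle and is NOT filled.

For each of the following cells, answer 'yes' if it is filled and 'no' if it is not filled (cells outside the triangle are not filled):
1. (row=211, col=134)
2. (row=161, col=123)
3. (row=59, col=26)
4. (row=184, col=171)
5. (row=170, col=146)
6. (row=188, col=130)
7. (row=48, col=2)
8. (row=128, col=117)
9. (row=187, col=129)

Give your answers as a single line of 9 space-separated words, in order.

(211,134): row=0b11010011, col=0b10000110, row AND col = 0b10000010 = 130; 130 != 134 -> empty
(161,123): row=0b10100001, col=0b1111011, row AND col = 0b100001 = 33; 33 != 123 -> empty
(59,26): row=0b111011, col=0b11010, row AND col = 0b11010 = 26; 26 == 26 -> filled
(184,171): row=0b10111000, col=0b10101011, row AND col = 0b10101000 = 168; 168 != 171 -> empty
(170,146): row=0b10101010, col=0b10010010, row AND col = 0b10000010 = 130; 130 != 146 -> empty
(188,130): row=0b10111100, col=0b10000010, row AND col = 0b10000000 = 128; 128 != 130 -> empty
(48,2): row=0b110000, col=0b10, row AND col = 0b0 = 0; 0 != 2 -> empty
(128,117): row=0b10000000, col=0b1110101, row AND col = 0b0 = 0; 0 != 117 -> empty
(187,129): row=0b10111011, col=0b10000001, row AND col = 0b10000001 = 129; 129 == 129 -> filled

Answer: no no yes no no no no no yes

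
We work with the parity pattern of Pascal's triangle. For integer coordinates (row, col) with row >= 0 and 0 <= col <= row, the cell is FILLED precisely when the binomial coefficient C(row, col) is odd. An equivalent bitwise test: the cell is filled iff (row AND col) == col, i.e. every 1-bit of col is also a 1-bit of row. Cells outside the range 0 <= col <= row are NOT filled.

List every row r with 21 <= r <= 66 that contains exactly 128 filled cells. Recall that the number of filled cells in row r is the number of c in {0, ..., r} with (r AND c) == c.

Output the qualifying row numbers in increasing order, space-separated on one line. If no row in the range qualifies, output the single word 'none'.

Answer: none

Derivation:
Row r has 2^popcount(r) filled cells, so we need popcount(r) = log2(128) = 7.
Scan r = 21..66 and keep those with exactly 7 one-bits:
r=21=10101 popcount=3 -> skip
r=22=10110 popcount=3 -> skip
r=23=10111 popcount=4 -> skip
r=24=11000 popcount=2 -> skip
r=25=11001 popcount=3 -> skip
r=26=11010 popcount=3 -> skip
r=27=11011 popcount=4 -> skip
r=28=11100 popcount=3 -> skip
r=29=11101 popcount=4 -> skip
r=30=11110 popcount=4 -> skip
r=31=11111 popcount=5 -> skip
r=32=100000 popcount=1 -> skip
r=33=100001 popcount=2 -> skip
r=34=100010 popcount=2 -> skip
r=35=100011 popcount=3 -> skip
r=36=100100 popcount=2 -> skip
r=37=100101 popcount=3 -> skip
r=38=100110 popcount=3 -> skip
r=39=100111 popcount=4 -> skip
r=40=101000 popcount=2 -> skip
r=41=101001 popcount=3 -> skip
r=42=101010 popcount=3 -> skip
r=43=101011 popcount=4 -> skip
r=44=101100 popcount=3 -> skip
r=45=101101 popcount=4 -> skip
r=46=101110 popcount=4 -> skip
r=47=101111 popcount=5 -> skip
r=48=110000 popcount=2 -> skip
r=49=110001 popcount=3 -> skip
r=50=110010 popcount=3 -> skip
r=51=110011 popcount=4 -> skip
r=52=110100 popcount=3 -> skip
r=53=110101 popcount=4 -> skip
r=54=110110 popcount=4 -> skip
r=55=110111 popcount=5 -> skip
r=56=111000 popcount=3 -> skip
r=57=111001 popcount=4 -> skip
r=58=111010 popcount=4 -> skip
r=59=111011 popcount=5 -> skip
r=60=111100 popcount=4 -> skip
r=61=111101 popcount=5 -> skip
r=62=111110 popcount=5 -> skip
r=63=111111 popcount=6 -> skip
r=64=1000000 popcount=1 -> skip
r=65=1000001 popcount=2 -> skip
r=66=1000010 popcount=2 -> skip
Kept rows: none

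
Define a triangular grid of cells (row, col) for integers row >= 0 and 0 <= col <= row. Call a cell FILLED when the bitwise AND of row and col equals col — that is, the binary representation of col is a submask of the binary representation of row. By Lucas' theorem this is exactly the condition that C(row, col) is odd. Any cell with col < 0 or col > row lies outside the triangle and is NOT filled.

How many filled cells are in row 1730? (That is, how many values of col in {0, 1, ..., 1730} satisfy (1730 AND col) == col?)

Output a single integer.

Answer: 32

Derivation:
1730 in binary = 11011000010
popcount(1730) = number of 1-bits in 11011000010 = 5
A col c satisfies (1730 AND c) == c iff every set bit of c is also set in 1730; each of the 5 set bits of 1730 can independently be on or off in c.
count = 2^5 = 32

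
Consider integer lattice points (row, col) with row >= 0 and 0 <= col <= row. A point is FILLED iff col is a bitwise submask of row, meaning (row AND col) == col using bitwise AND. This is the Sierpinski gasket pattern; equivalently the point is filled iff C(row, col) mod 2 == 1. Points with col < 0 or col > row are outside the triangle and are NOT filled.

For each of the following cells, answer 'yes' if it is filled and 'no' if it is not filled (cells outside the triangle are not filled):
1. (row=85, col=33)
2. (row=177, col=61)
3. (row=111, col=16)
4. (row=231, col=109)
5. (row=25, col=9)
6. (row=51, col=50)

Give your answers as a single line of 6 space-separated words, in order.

(85,33): row=0b1010101, col=0b100001, row AND col = 0b1 = 1; 1 != 33 -> empty
(177,61): row=0b10110001, col=0b111101, row AND col = 0b110001 = 49; 49 != 61 -> empty
(111,16): row=0b1101111, col=0b10000, row AND col = 0b0 = 0; 0 != 16 -> empty
(231,109): row=0b11100111, col=0b1101101, row AND col = 0b1100101 = 101; 101 != 109 -> empty
(25,9): row=0b11001, col=0b1001, row AND col = 0b1001 = 9; 9 == 9 -> filled
(51,50): row=0b110011, col=0b110010, row AND col = 0b110010 = 50; 50 == 50 -> filled

Answer: no no no no yes yes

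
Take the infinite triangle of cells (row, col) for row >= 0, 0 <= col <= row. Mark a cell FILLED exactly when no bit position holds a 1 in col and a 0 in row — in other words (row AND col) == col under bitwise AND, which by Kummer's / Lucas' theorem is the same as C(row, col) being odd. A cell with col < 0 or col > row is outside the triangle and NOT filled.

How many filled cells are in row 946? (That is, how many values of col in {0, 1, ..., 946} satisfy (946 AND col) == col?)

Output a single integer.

Answer: 64

Derivation:
946 in binary = 1110110010
popcount(946) = number of 1-bits in 1110110010 = 6
A col c satisfies (946 AND c) == c iff every set bit of c is also set in 946; each of the 6 set bits of 946 can independently be on or off in c.
count = 2^6 = 64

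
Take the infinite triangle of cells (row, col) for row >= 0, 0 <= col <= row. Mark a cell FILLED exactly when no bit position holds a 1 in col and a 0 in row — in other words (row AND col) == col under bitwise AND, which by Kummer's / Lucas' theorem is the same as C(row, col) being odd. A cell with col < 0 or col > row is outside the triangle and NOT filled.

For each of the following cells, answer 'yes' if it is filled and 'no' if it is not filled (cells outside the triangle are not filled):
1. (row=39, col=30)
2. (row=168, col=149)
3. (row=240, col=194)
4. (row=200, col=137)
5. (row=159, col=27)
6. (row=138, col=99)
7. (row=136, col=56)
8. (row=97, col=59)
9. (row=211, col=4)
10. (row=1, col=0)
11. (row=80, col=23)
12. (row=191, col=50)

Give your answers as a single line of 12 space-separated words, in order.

Answer: no no no no yes no no no no yes no yes

Derivation:
(39,30): row=0b100111, col=0b11110, row AND col = 0b110 = 6; 6 != 30 -> empty
(168,149): row=0b10101000, col=0b10010101, row AND col = 0b10000000 = 128; 128 != 149 -> empty
(240,194): row=0b11110000, col=0b11000010, row AND col = 0b11000000 = 192; 192 != 194 -> empty
(200,137): row=0b11001000, col=0b10001001, row AND col = 0b10001000 = 136; 136 != 137 -> empty
(159,27): row=0b10011111, col=0b11011, row AND col = 0b11011 = 27; 27 == 27 -> filled
(138,99): row=0b10001010, col=0b1100011, row AND col = 0b10 = 2; 2 != 99 -> empty
(136,56): row=0b10001000, col=0b111000, row AND col = 0b1000 = 8; 8 != 56 -> empty
(97,59): row=0b1100001, col=0b111011, row AND col = 0b100001 = 33; 33 != 59 -> empty
(211,4): row=0b11010011, col=0b100, row AND col = 0b0 = 0; 0 != 4 -> empty
(1,0): row=0b1, col=0b0, row AND col = 0b0 = 0; 0 == 0 -> filled
(80,23): row=0b1010000, col=0b10111, row AND col = 0b10000 = 16; 16 != 23 -> empty
(191,50): row=0b10111111, col=0b110010, row AND col = 0b110010 = 50; 50 == 50 -> filled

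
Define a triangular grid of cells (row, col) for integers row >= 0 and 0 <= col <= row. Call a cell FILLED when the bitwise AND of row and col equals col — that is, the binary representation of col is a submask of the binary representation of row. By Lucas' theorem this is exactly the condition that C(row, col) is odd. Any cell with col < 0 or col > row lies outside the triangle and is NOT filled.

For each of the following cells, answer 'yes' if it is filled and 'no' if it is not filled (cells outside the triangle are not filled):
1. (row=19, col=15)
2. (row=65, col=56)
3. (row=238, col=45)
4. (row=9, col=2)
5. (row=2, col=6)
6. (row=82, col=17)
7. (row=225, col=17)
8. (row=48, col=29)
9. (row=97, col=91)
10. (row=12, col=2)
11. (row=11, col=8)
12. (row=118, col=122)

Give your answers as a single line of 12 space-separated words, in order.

Answer: no no no no no no no no no no yes no

Derivation:
(19,15): row=0b10011, col=0b1111, row AND col = 0b11 = 3; 3 != 15 -> empty
(65,56): row=0b1000001, col=0b111000, row AND col = 0b0 = 0; 0 != 56 -> empty
(238,45): row=0b11101110, col=0b101101, row AND col = 0b101100 = 44; 44 != 45 -> empty
(9,2): row=0b1001, col=0b10, row AND col = 0b0 = 0; 0 != 2 -> empty
(2,6): col outside [0, 2] -> not filled
(82,17): row=0b1010010, col=0b10001, row AND col = 0b10000 = 16; 16 != 17 -> empty
(225,17): row=0b11100001, col=0b10001, row AND col = 0b1 = 1; 1 != 17 -> empty
(48,29): row=0b110000, col=0b11101, row AND col = 0b10000 = 16; 16 != 29 -> empty
(97,91): row=0b1100001, col=0b1011011, row AND col = 0b1000001 = 65; 65 != 91 -> empty
(12,2): row=0b1100, col=0b10, row AND col = 0b0 = 0; 0 != 2 -> empty
(11,8): row=0b1011, col=0b1000, row AND col = 0b1000 = 8; 8 == 8 -> filled
(118,122): col outside [0, 118] -> not filled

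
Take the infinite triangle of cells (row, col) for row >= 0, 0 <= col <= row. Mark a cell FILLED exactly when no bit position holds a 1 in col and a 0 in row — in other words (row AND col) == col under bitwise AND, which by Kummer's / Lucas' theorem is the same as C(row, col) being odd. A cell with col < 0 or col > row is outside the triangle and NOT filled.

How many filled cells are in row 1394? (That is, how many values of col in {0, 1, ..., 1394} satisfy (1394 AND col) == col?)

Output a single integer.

Answer: 64

Derivation:
1394 in binary = 10101110010
popcount(1394) = number of 1-bits in 10101110010 = 6
A col c satisfies (1394 AND c) == c iff every set bit of c is also set in 1394; each of the 6 set bits of 1394 can independently be on or off in c.
count = 2^6 = 64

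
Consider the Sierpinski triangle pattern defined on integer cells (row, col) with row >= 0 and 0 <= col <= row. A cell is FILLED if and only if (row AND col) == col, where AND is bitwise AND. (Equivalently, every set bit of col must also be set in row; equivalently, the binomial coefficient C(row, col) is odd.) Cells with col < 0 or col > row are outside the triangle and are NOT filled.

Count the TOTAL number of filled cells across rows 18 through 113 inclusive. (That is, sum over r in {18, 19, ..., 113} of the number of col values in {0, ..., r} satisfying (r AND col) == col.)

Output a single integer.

r18=10010 pc2: +4 =4
r19=10011 pc3: +8 =12
r20=10100 pc2: +4 =16
r21=10101 pc3: +8 =24
r22=10110 pc3: +8 =32
r23=10111 pc4: +16 =48
r24=11000 pc2: +4 =52
r25=11001 pc3: +8 =60
r26=11010 pc3: +8 =68
r27=11011 pc4: +16 =84
r28=11100 pc3: +8 =92
r29=11101 pc4: +16 =108
r30=11110 pc4: +16 =124
r31=11111 pc5: +32 =156
r32=100000 pc1: +2 =158
r33=100001 pc2: +4 =162
r34=100010 pc2: +4 =166
r35=100011 pc3: +8 =174
r36=100100 pc2: +4 =178
r37=100101 pc3: +8 =186
r38=100110 pc3: +8 =194
r39=100111 pc4: +16 =210
r40=101000 pc2: +4 =214
r41=101001 pc3: +8 =222
r42=101010 pc3: +8 =230
r43=101011 pc4: +16 =246
r44=101100 pc3: +8 =254
r45=101101 pc4: +16 =270
r46=101110 pc4: +16 =286
r47=101111 pc5: +32 =318
r48=110000 pc2: +4 =322
r49=110001 pc3: +8 =330
r50=110010 pc3: +8 =338
r51=110011 pc4: +16 =354
r52=110100 pc3: +8 =362
r53=110101 pc4: +16 =378
r54=110110 pc4: +16 =394
r55=110111 pc5: +32 =426
r56=111000 pc3: +8 =434
r57=111001 pc4: +16 =450
r58=111010 pc4: +16 =466
r59=111011 pc5: +32 =498
r60=111100 pc4: +16 =514
r61=111101 pc5: +32 =546
r62=111110 pc5: +32 =578
r63=111111 pc6: +64 =642
r64=1000000 pc1: +2 =644
r65=1000001 pc2: +4 =648
r66=1000010 pc2: +4 =652
r67=1000011 pc3: +8 =660
r68=1000100 pc2: +4 =664
r69=1000101 pc3: +8 =672
r70=1000110 pc3: +8 =680
r71=1000111 pc4: +16 =696
r72=1001000 pc2: +4 =700
r73=1001001 pc3: +8 =708
r74=1001010 pc3: +8 =716
r75=1001011 pc4: +16 =732
r76=1001100 pc3: +8 =740
r77=1001101 pc4: +16 =756
r78=1001110 pc4: +16 =772
r79=1001111 pc5: +32 =804
r80=1010000 pc2: +4 =808
r81=1010001 pc3: +8 =816
r82=1010010 pc3: +8 =824
r83=1010011 pc4: +16 =840
r84=1010100 pc3: +8 =848
r85=1010101 pc4: +16 =864
r86=1010110 pc4: +16 =880
r87=1010111 pc5: +32 =912
r88=1011000 pc3: +8 =920
r89=1011001 pc4: +16 =936
r90=1011010 pc4: +16 =952
r91=1011011 pc5: +32 =984
r92=1011100 pc4: +16 =1000
r93=1011101 pc5: +32 =1032
r94=1011110 pc5: +32 =1064
r95=1011111 pc6: +64 =1128
r96=1100000 pc2: +4 =1132
r97=1100001 pc3: +8 =1140
r98=1100010 pc3: +8 =1148
r99=1100011 pc4: +16 =1164
r100=1100100 pc3: +8 =1172
r101=1100101 pc4: +16 =1188
r102=1100110 pc4: +16 =1204
r103=1100111 pc5: +32 =1236
r104=1101000 pc3: +8 =1244
r105=1101001 pc4: +16 =1260
r106=1101010 pc4: +16 =1276
r107=1101011 pc5: +32 =1308
r108=1101100 pc4: +16 =1324
r109=1101101 pc5: +32 =1356
r110=1101110 pc5: +32 =1388
r111=1101111 pc6: +64 =1452
r112=1110000 pc3: +8 =1460
r113=1110001 pc4: +16 =1476

Answer: 1476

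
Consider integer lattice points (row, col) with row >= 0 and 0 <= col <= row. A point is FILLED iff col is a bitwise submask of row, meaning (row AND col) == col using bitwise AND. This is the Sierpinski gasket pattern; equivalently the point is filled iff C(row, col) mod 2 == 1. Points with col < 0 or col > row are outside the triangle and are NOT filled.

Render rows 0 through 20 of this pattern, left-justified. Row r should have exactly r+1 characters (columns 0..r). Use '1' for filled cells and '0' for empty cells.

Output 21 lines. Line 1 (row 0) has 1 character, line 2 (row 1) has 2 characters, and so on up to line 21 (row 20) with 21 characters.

r0=0: 1
r1=1: 11
r2=10: 101
r3=11: 1111
r4=100: 10001
r5=101: 110011
r6=110: 1010101
r7=111: 11111111
r8=1000: 100000001
r9=1001: 1100000011
r10=1010: 10100000101
r11=1011: 111100001111
r12=1100: 1000100010001
r13=1101: 11001100110011
r14=1110: 101010101010101
r15=1111: 1111111111111111
r16=10000: 10000000000000001
r17=10001: 110000000000000011
r18=10010: 1010000000000000101
r19=10011: 11110000000000001111
r20=10100: 100010000000000010001

Answer: 1
11
101
1111
10001
110011
1010101
11111111
100000001
1100000011
10100000101
111100001111
1000100010001
11001100110011
101010101010101
1111111111111111
10000000000000001
110000000000000011
1010000000000000101
11110000000000001111
100010000000000010001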